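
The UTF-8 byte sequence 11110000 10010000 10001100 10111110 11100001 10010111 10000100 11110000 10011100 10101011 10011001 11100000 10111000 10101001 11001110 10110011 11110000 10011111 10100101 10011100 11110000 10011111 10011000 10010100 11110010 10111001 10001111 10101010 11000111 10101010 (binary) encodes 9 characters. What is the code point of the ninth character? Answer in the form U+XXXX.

Offset 0: leading byte 0xF0 = 11110000 → 4-byte char #1 = F0 90 8C BE.
Offset 4: leading byte 0xE1 = 11100001 → 3-byte char #2 = E1 97 84.
Offset 7: leading byte 0xF0 = 11110000 → 4-byte char #3 = F0 9C AB 99.
Offset 11: leading byte 0xE0 = 11100000 → 3-byte char #4 = E0 B8 A9.
Offset 14: leading byte 0xCE = 11001110 → 2-byte char #5 = CE B3.
Offset 16: leading byte 0xF0 = 11110000 → 4-byte char #6 = F0 9F A5 9C.
Offset 20: leading byte 0xF0 = 11110000 → 4-byte char #7 = F0 9F 98 94.
Offset 24: leading byte 0xF2 = 11110010 → 4-byte char #8 = F2 B9 8F AA.
Offset 28: leading byte 0xC7 = 11000111 → 2-byte char #9 = C7 AA.
Leading byte 0xC7 = 11000111 matches 110xxxxx → 2-byte sequence.
Byte 1: 0xC7 = 11000111, payload 00111 (5 bits).
Byte 2: 0xAA = 10101010 (10xxxxxx ✓), payload 101010.
Concatenate: 00111101010 = 0x1EA (11 bits → U+01EA).

U+01EA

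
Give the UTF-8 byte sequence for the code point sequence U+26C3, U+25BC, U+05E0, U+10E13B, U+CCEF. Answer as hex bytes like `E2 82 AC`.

E2 9B 83 E2 96 BC D7 A0 F4 8E 84 BB EC B3 AF

U+26C3: 3-byte form → E2 9B 83.
U+25BC: 3-byte form → E2 96 BC.
U+05E0: 2-byte form → D7 A0.
U+10E13B: 4-byte form → F4 8E 84 BB.
U+CCEF: 3-byte form → EC B3 AF.
Concatenated (15 bytes): E2 9B 83 E2 96 BC D7 A0 F4 8E 84 BB EC B3 AF.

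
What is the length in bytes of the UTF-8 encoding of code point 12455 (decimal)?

3

U+30A7 = 0x30A7. UTF-8 uses 1 byte below 0x80, 2 below 0x800, 3 below 0x10000, 4 up to 0x10FFFF. 0x30A7 is in U+0800–U+FFFF → 3 bytes.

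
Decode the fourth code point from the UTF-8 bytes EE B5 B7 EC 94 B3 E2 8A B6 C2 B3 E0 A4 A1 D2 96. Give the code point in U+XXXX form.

Offset 0: leading byte 0xEE = 11101110 → 3-byte char #1 = EE B5 B7.
Offset 3: leading byte 0xEC = 11101100 → 3-byte char #2 = EC 94 B3.
Offset 6: leading byte 0xE2 = 11100010 → 3-byte char #3 = E2 8A B6.
Offset 9: leading byte 0xC2 = 11000010 → 2-byte char #4 = C2 B3.
Leading byte 0xC2 = 11000010 matches 110xxxxx → 2-byte sequence.
Byte 1: 0xC2 = 11000010, payload 00010 (5 bits).
Byte 2: 0xB3 = 10110011 (10xxxxxx ✓), payload 110011.
Concatenate: 00010110011 = 0xB3 (11 bits → U+00B3).

U+00B3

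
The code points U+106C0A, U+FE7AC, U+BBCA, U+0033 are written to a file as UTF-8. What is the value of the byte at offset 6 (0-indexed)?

U+106C0A → 4-byte form F4 86 B0 8A at offsets 0–3.
U+FE7AC → 4-byte form F3 BE 9E AC at offsets 4–7.
Offset 6 falls in char 2's range; it's byte 3 of F3 BE 9E AC = 0x9E.

0x9E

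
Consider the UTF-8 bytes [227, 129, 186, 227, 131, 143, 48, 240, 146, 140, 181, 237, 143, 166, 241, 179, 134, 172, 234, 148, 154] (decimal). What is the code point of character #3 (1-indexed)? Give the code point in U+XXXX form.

U+0030

Offset 0: leading byte 0xE3 = 11100011 → 3-byte char #1 = E3 81 BA.
Offset 3: leading byte 0xE3 = 11100011 → 3-byte char #2 = E3 83 8F.
Offset 6: leading byte 0x30 = 00110000 → 1-byte char #3 = 30.
Leading byte 0x30 = 00110000 matches 0xxxxxxx → 1-byte sequence.
Byte 1: 0x30 = 00110000, payload 0110000 (7 bits).
Concatenate: 0110000 = 0x30 (7 bits → U+0030).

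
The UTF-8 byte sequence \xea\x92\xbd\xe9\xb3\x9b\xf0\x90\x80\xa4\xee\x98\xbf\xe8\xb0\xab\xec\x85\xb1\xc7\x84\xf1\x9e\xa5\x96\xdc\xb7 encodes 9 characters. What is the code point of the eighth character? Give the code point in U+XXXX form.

Offset 0: leading byte 0xEA = 11101010 → 3-byte char #1 = EA 92 BD.
Offset 3: leading byte 0xE9 = 11101001 → 3-byte char #2 = E9 B3 9B.
Offset 6: leading byte 0xF0 = 11110000 → 4-byte char #3 = F0 90 80 A4.
Offset 10: leading byte 0xEE = 11101110 → 3-byte char #4 = EE 98 BF.
Offset 13: leading byte 0xE8 = 11101000 → 3-byte char #5 = E8 B0 AB.
Offset 16: leading byte 0xEC = 11101100 → 3-byte char #6 = EC 85 B1.
Offset 19: leading byte 0xC7 = 11000111 → 2-byte char #7 = C7 84.
Offset 21: leading byte 0xF1 = 11110001 → 4-byte char #8 = F1 9E A5 96.
Leading byte 0xF1 = 11110001 matches 11110xxx → 4-byte sequence.
Byte 1: 0xF1 = 11110001, payload 001 (3 bits).
Byte 2: 0x9E = 10011110 (10xxxxxx ✓), payload 011110.
Byte 3: 0xA5 = 10100101 (10xxxxxx ✓), payload 100101.
Byte 4: 0x96 = 10010110 (10xxxxxx ✓), payload 010110.
Concatenate: 001011110100101010110 = 0x5E956 (21 bits → U+5E956).

U+5E956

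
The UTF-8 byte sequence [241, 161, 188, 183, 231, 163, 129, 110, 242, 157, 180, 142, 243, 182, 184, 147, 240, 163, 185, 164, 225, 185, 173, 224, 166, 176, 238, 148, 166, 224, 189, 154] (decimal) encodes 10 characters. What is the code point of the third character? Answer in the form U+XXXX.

U+006E

Offset 0: leading byte 0xF1 = 11110001 → 4-byte char #1 = F1 A1 BC B7.
Offset 4: leading byte 0xE7 = 11100111 → 3-byte char #2 = E7 A3 81.
Offset 7: leading byte 0x6E = 01101110 → 1-byte char #3 = 6E.
Leading byte 0x6E = 01101110 matches 0xxxxxxx → 1-byte sequence.
Byte 1: 0x6E = 01101110, payload 1101110 (7 bits).
Concatenate: 1101110 = 0x6E (7 bits → U+006E).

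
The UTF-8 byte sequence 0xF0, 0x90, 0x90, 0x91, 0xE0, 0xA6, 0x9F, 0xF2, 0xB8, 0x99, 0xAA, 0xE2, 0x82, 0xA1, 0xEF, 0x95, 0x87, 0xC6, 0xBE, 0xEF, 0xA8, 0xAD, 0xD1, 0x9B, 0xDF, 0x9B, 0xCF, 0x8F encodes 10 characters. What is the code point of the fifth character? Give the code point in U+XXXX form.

U+F547

Offset 0: leading byte 0xF0 = 11110000 → 4-byte char #1 = F0 90 90 91.
Offset 4: leading byte 0xE0 = 11100000 → 3-byte char #2 = E0 A6 9F.
Offset 7: leading byte 0xF2 = 11110010 → 4-byte char #3 = F2 B8 99 AA.
Offset 11: leading byte 0xE2 = 11100010 → 3-byte char #4 = E2 82 A1.
Offset 14: leading byte 0xEF = 11101111 → 3-byte char #5 = EF 95 87.
Leading byte 0xEF = 11101111 matches 1110xxxx → 3-byte sequence.
Byte 1: 0xEF = 11101111, payload 1111 (4 bits).
Byte 2: 0x95 = 10010101 (10xxxxxx ✓), payload 010101.
Byte 3: 0x87 = 10000111 (10xxxxxx ✓), payload 000111.
Concatenate: 1111010101000111 = 0xF547 (16 bits → U+F547).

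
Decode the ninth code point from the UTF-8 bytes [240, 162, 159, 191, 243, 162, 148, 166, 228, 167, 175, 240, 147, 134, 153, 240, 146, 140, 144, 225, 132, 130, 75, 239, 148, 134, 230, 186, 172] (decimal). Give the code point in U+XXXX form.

Offset 0: leading byte 0xF0 = 11110000 → 4-byte char #1 = F0 A2 9F BF.
Offset 4: leading byte 0xF3 = 11110011 → 4-byte char #2 = F3 A2 94 A6.
Offset 8: leading byte 0xE4 = 11100100 → 3-byte char #3 = E4 A7 AF.
Offset 11: leading byte 0xF0 = 11110000 → 4-byte char #4 = F0 93 86 99.
Offset 15: leading byte 0xF0 = 11110000 → 4-byte char #5 = F0 92 8C 90.
Offset 19: leading byte 0xE1 = 11100001 → 3-byte char #6 = E1 84 82.
Offset 22: leading byte 0x4B = 01001011 → 1-byte char #7 = 4B.
Offset 23: leading byte 0xEF = 11101111 → 3-byte char #8 = EF 94 86.
Offset 26: leading byte 0xE6 = 11100110 → 3-byte char #9 = E6 BA AC.
Leading byte 0xE6 = 11100110 matches 1110xxxx → 3-byte sequence.
Byte 1: 0xE6 = 11100110, payload 0110 (4 bits).
Byte 2: 0xBA = 10111010 (10xxxxxx ✓), payload 111010.
Byte 3: 0xAC = 10101100 (10xxxxxx ✓), payload 101100.
Concatenate: 0110111010101100 = 0x6EAC (16 bits → U+6EAC).

U+6EAC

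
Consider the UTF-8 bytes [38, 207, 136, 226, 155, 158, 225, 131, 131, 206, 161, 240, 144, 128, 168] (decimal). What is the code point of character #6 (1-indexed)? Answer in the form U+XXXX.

U+10028

Offset 0: leading byte 0x26 = 00100110 → 1-byte char #1 = 26.
Offset 1: leading byte 0xCF = 11001111 → 2-byte char #2 = CF 88.
Offset 3: leading byte 0xE2 = 11100010 → 3-byte char #3 = E2 9B 9E.
Offset 6: leading byte 0xE1 = 11100001 → 3-byte char #4 = E1 83 83.
Offset 9: leading byte 0xCE = 11001110 → 2-byte char #5 = CE A1.
Offset 11: leading byte 0xF0 = 11110000 → 4-byte char #6 = F0 90 80 A8.
Leading byte 0xF0 = 11110000 matches 11110xxx → 4-byte sequence.
Byte 1: 0xF0 = 11110000, payload 000 (3 bits).
Byte 2: 0x90 = 10010000 (10xxxxxx ✓), payload 010000.
Byte 3: 0x80 = 10000000 (10xxxxxx ✓), payload 000000.
Byte 4: 0xA8 = 10101000 (10xxxxxx ✓), payload 101000.
Concatenate: 000010000000000101000 = 0x10028 (21 bits → U+10028).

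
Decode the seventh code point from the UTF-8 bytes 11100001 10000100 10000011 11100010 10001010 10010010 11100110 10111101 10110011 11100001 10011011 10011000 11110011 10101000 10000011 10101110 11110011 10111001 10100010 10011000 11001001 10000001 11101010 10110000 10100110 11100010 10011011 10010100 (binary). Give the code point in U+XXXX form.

Offset 0: leading byte 0xE1 = 11100001 → 3-byte char #1 = E1 84 83.
Offset 3: leading byte 0xE2 = 11100010 → 3-byte char #2 = E2 8A 92.
Offset 6: leading byte 0xE6 = 11100110 → 3-byte char #3 = E6 BD B3.
Offset 9: leading byte 0xE1 = 11100001 → 3-byte char #4 = E1 9B 98.
Offset 12: leading byte 0xF3 = 11110011 → 4-byte char #5 = F3 A8 83 AE.
Offset 16: leading byte 0xF3 = 11110011 → 4-byte char #6 = F3 B9 A2 98.
Offset 20: leading byte 0xC9 = 11001001 → 2-byte char #7 = C9 81.
Leading byte 0xC9 = 11001001 matches 110xxxxx → 2-byte sequence.
Byte 1: 0xC9 = 11001001, payload 01001 (5 bits).
Byte 2: 0x81 = 10000001 (10xxxxxx ✓), payload 000001.
Concatenate: 01001000001 = 0x241 (11 bits → U+0241).

U+0241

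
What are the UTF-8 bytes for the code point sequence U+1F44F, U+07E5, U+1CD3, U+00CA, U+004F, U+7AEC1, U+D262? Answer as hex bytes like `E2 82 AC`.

U+1F44F: 4-byte form → F0 9F 91 8F.
U+07E5: 2-byte form → DF A5.
U+1CD3: 3-byte form → E1 B3 93.
U+00CA: 2-byte form → C3 8A.
U+004F: 1-byte form → 4F.
U+7AEC1: 4-byte form → F1 BA BB 81.
U+D262: 3-byte form → ED 89 A2.
Concatenated (19 bytes): F0 9F 91 8F DF A5 E1 B3 93 C3 8A 4F F1 BA BB 81 ED 89 A2.

F0 9F 91 8F DF A5 E1 B3 93 C3 8A 4F F1 BA BB 81 ED 89 A2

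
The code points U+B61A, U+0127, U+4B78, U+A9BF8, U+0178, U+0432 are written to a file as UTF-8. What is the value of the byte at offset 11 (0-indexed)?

U+B61A → 3-byte form EB 98 9A at offsets 0–2.
U+0127 → 2-byte form C4 A7 at offsets 3–4.
U+4B78 → 3-byte form E4 AD B8 at offsets 5–7.
U+A9BF8 → 4-byte form F2 A9 AF B8 at offsets 8–11.
Offset 11 falls in char 4's range; it's byte 4 of F2 A9 AF B8 = 0xB8.

0xB8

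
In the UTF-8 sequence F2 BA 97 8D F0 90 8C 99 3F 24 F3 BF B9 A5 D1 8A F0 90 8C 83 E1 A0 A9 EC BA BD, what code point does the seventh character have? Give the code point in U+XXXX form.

Offset 0: leading byte 0xF2 = 11110010 → 4-byte char #1 = F2 BA 97 8D.
Offset 4: leading byte 0xF0 = 11110000 → 4-byte char #2 = F0 90 8C 99.
Offset 8: leading byte 0x3F = 00111111 → 1-byte char #3 = 3F.
Offset 9: leading byte 0x24 = 00100100 → 1-byte char #4 = 24.
Offset 10: leading byte 0xF3 = 11110011 → 4-byte char #5 = F3 BF B9 A5.
Offset 14: leading byte 0xD1 = 11010001 → 2-byte char #6 = D1 8A.
Offset 16: leading byte 0xF0 = 11110000 → 4-byte char #7 = F0 90 8C 83.
Leading byte 0xF0 = 11110000 matches 11110xxx → 4-byte sequence.
Byte 1: 0xF0 = 11110000, payload 000 (3 bits).
Byte 2: 0x90 = 10010000 (10xxxxxx ✓), payload 010000.
Byte 3: 0x8C = 10001100 (10xxxxxx ✓), payload 001100.
Byte 4: 0x83 = 10000011 (10xxxxxx ✓), payload 000011.
Concatenate: 000010000001100000011 = 0x10303 (21 bits → U+10303).

U+10303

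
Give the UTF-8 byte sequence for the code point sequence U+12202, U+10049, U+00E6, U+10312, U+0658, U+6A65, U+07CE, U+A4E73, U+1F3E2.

U+12202: 4-byte form → F0 92 88 82.
U+10049: 4-byte form → F0 90 81 89.
U+00E6: 2-byte form → C3 A6.
U+10312: 4-byte form → F0 90 8C 92.
U+0658: 2-byte form → D9 98.
U+6A65: 3-byte form → E6 A9 A5.
U+07CE: 2-byte form → DF 8E.
U+A4E73: 4-byte form → F2 A4 B9 B3.
U+1F3E2: 4-byte form → F0 9F 8F A2.
Concatenated (29 bytes): F0 92 88 82 F0 90 81 89 C3 A6 F0 90 8C 92 D9 98 E6 A9 A5 DF 8E F2 A4 B9 B3 F0 9F 8F A2.

F0 92 88 82 F0 90 81 89 C3 A6 F0 90 8C 92 D9 98 E6 A9 A5 DF 8E F2 A4 B9 B3 F0 9F 8F A2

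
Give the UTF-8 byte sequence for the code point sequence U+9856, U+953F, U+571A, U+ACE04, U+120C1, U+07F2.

E9 A1 96 E9 94 BF E5 9C 9A F2 AC B8 84 F0 92 83 81 DF B2

U+9856: 3-byte form → E9 A1 96.
U+953F: 3-byte form → E9 94 BF.
U+571A: 3-byte form → E5 9C 9A.
U+ACE04: 4-byte form → F2 AC B8 84.
U+120C1: 4-byte form → F0 92 83 81.
U+07F2: 2-byte form → DF B2.
Concatenated (19 bytes): E9 A1 96 E9 94 BF E5 9C 9A F2 AC B8 84 F0 92 83 81 DF B2.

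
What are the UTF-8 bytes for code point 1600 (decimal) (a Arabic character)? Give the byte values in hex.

U+0640 = 0x640 = 1600 decimal. In range U+0080–U+07FF → 2-byte form: 110xxxxx 10xxxxxx.
Binary (11 bits): 11001000000.
Split 5+6: 11001 | 000000.
Byte 1: 11011001 = 0xD9.
Byte 2: 10000000 = 0x80.

D9 80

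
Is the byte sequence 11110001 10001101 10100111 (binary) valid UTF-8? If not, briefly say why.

Leading byte 0xF1 = 11110001 → 4-byte form, but only 3 bytes are present.

invalid (sequence truncated)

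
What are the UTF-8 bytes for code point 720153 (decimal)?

F2 AF B4 99

U+AFD19 = 0xAFD19 = 720153 decimal. In range U+10000–U+10FFFF → 4-byte form: 11110xxx 10xxxxxx 10xxxxxx 10xxxxxx.
Binary (21 bits): 010101111110100011001.
Split 3+6+6+6: 010 | 101111 | 110100 | 011001.
Byte 1: 11110010 = 0xF2.
Byte 2: 10101111 = 0xAF.
Byte 3: 10110100 = 0xB4.
Byte 4: 10011001 = 0x99.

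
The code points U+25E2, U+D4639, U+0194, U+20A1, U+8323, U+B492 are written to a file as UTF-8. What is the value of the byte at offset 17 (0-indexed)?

0x92

U+25E2 → 3-byte form E2 97 A2 at offsets 0–2.
U+D4639 → 4-byte form F3 94 98 B9 at offsets 3–6.
U+0194 → 2-byte form C6 94 at offsets 7–8.
U+20A1 → 3-byte form E2 82 A1 at offsets 9–11.
U+8323 → 3-byte form E8 8C A3 at offsets 12–14.
U+B492 → 3-byte form EB 92 92 at offsets 15–17.
Offset 17 falls in char 6's range; it's byte 3 of EB 92 92 = 0x92.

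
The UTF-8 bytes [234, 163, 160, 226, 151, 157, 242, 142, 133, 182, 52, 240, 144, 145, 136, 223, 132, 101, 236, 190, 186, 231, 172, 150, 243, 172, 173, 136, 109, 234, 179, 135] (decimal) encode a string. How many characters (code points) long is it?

Byte at offset 0: 0xEA = 11101010 → 3-byte char (#1). Advance 3.
Byte at offset 3: 0xE2 = 11100010 → 3-byte char (#2). Advance 3.
Byte at offset 6: 0xF2 = 11110010 → 4-byte char (#3). Advance 4.
Byte at offset 10: 0x34 = 00110100 → 1-byte char (#4). Advance 1.
Byte at offset 11: 0xF0 = 11110000 → 4-byte char (#5). Advance 4.
Byte at offset 15: 0xDF = 11011111 → 2-byte char (#6). Advance 2.
Byte at offset 17: 0x65 = 01100101 → 1-byte char (#7). Advance 1.
Byte at offset 18: 0xEC = 11101100 → 3-byte char (#8). Advance 3.
Byte at offset 21: 0xE7 = 11100111 → 3-byte char (#9). Advance 3.
Byte at offset 24: 0xF3 = 11110011 → 4-byte char (#10). Advance 4.
Byte at offset 28: 0x6D = 01101101 → 1-byte char (#11). Advance 1.
Byte at offset 29: 0xEA = 11101010 → 3-byte char (#12). Advance 3.
Reached end at offset 32 after 12 code points.

12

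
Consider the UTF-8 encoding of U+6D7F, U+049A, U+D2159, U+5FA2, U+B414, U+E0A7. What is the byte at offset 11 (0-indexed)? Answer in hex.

U+6D7F → 3-byte form E6 B5 BF at offsets 0–2.
U+049A → 2-byte form D2 9A at offsets 3–4.
U+D2159 → 4-byte form F3 92 85 99 at offsets 5–8.
U+5FA2 → 3-byte form E5 BE A2 at offsets 9–11.
Offset 11 falls in char 4's range; it's byte 3 of E5 BE A2 = 0xA2.

0xA2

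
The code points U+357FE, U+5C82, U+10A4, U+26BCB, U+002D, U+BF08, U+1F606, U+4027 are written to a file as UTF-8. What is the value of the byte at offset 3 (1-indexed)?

0x9F

1-indexed offset 3 is 0-indexed offset 2.
U+357FE → 4-byte form F0 B5 9F BE at offsets 0–3.
Offset 2 falls in char 1's range; it's byte 3 of F0 B5 9F BE = 0x9F.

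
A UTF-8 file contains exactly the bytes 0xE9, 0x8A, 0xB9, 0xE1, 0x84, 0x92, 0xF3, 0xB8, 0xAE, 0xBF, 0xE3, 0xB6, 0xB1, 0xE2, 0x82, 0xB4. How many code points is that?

5

Byte at offset 0: 0xE9 = 11101001 → 3-byte char (#1). Advance 3.
Byte at offset 3: 0xE1 = 11100001 → 3-byte char (#2). Advance 3.
Byte at offset 6: 0xF3 = 11110011 → 4-byte char (#3). Advance 4.
Byte at offset 10: 0xE3 = 11100011 → 3-byte char (#4). Advance 3.
Byte at offset 13: 0xE2 = 11100010 → 3-byte char (#5). Advance 3.
Reached end at offset 16 after 5 code points.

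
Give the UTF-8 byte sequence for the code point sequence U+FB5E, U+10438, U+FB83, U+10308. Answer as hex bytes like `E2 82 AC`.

EF AD 9E F0 90 90 B8 EF AE 83 F0 90 8C 88

U+FB5E: 3-byte form → EF AD 9E.
U+10438: 4-byte form → F0 90 90 B8.
U+FB83: 3-byte form → EF AE 83.
U+10308: 4-byte form → F0 90 8C 88.
Concatenated (14 bytes): EF AD 9E F0 90 90 B8 EF AE 83 F0 90 8C 88.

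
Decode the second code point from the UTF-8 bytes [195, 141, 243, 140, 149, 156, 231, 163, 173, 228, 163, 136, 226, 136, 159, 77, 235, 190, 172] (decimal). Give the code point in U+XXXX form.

Offset 0: leading byte 0xC3 = 11000011 → 2-byte char #1 = C3 8D.
Offset 2: leading byte 0xF3 = 11110011 → 4-byte char #2 = F3 8C 95 9C.
Leading byte 0xF3 = 11110011 matches 11110xxx → 4-byte sequence.
Byte 1: 0xF3 = 11110011, payload 011 (3 bits).
Byte 2: 0x8C = 10001100 (10xxxxxx ✓), payload 001100.
Byte 3: 0x95 = 10010101 (10xxxxxx ✓), payload 010101.
Byte 4: 0x9C = 10011100 (10xxxxxx ✓), payload 011100.
Concatenate: 011001100010101011100 = 0xCC55C (21 bits → U+CC55C).

U+CC55C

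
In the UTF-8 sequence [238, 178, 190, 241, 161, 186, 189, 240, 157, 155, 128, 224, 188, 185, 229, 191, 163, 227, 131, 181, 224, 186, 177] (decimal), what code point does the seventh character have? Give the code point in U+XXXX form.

Offset 0: leading byte 0xEE = 11101110 → 3-byte char #1 = EE B2 BE.
Offset 3: leading byte 0xF1 = 11110001 → 4-byte char #2 = F1 A1 BA BD.
Offset 7: leading byte 0xF0 = 11110000 → 4-byte char #3 = F0 9D 9B 80.
Offset 11: leading byte 0xE0 = 11100000 → 3-byte char #4 = E0 BC B9.
Offset 14: leading byte 0xE5 = 11100101 → 3-byte char #5 = E5 BF A3.
Offset 17: leading byte 0xE3 = 11100011 → 3-byte char #6 = E3 83 B5.
Offset 20: leading byte 0xE0 = 11100000 → 3-byte char #7 = E0 BA B1.
Leading byte 0xE0 = 11100000 matches 1110xxxx → 3-byte sequence.
Byte 1: 0xE0 = 11100000, payload 0000 (4 bits).
Byte 2: 0xBA = 10111010 (10xxxxxx ✓), payload 111010.
Byte 3: 0xB1 = 10110001 (10xxxxxx ✓), payload 110001.
Concatenate: 0000111010110001 = 0xEB1 (16 bits → U+0EB1).

U+0EB1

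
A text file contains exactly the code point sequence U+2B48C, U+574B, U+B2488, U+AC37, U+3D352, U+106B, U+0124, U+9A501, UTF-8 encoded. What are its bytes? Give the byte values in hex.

U+2B48C: 4-byte form → F0 AB 92 8C.
U+574B: 3-byte form → E5 9D 8B.
U+B2488: 4-byte form → F2 B2 92 88.
U+AC37: 3-byte form → EA B0 B7.
U+3D352: 4-byte form → F0 BD 8D 92.
U+106B: 3-byte form → E1 81 AB.
U+0124: 2-byte form → C4 A4.
U+9A501: 4-byte form → F2 9A 94 81.
Concatenated (27 bytes): F0 AB 92 8C E5 9D 8B F2 B2 92 88 EA B0 B7 F0 BD 8D 92 E1 81 AB C4 A4 F2 9A 94 81.

F0 AB 92 8C E5 9D 8B F2 B2 92 88 EA B0 B7 F0 BD 8D 92 E1 81 AB C4 A4 F2 9A 94 81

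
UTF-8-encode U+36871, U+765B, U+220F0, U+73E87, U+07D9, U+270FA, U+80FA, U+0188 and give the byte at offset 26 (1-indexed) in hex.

0x88

1-indexed offset 26 is 0-indexed offset 25.
U+36871 → 4-byte form F0 B6 A1 B1 at offsets 0–3.
U+765B → 3-byte form E7 99 9B at offsets 4–6.
U+220F0 → 4-byte form F0 A2 83 B0 at offsets 7–10.
U+73E87 → 4-byte form F1 B3 BA 87 at offsets 11–14.
U+07D9 → 2-byte form DF 99 at offsets 15–16.
U+270FA → 4-byte form F0 A7 83 BA at offsets 17–20.
U+80FA → 3-byte form E8 83 BA at offsets 21–23.
U+0188 → 2-byte form C6 88 at offsets 24–25.
Offset 25 falls in char 8's range; it's byte 2 of C6 88 = 0x88.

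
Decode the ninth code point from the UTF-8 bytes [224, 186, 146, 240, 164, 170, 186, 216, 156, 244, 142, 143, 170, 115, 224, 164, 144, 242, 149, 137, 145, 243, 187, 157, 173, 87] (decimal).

U+0057

Offset 0: leading byte 0xE0 = 11100000 → 3-byte char #1 = E0 BA 92.
Offset 3: leading byte 0xF0 = 11110000 → 4-byte char #2 = F0 A4 AA BA.
Offset 7: leading byte 0xD8 = 11011000 → 2-byte char #3 = D8 9C.
Offset 9: leading byte 0xF4 = 11110100 → 4-byte char #4 = F4 8E 8F AA.
Offset 13: leading byte 0x73 = 01110011 → 1-byte char #5 = 73.
Offset 14: leading byte 0xE0 = 11100000 → 3-byte char #6 = E0 A4 90.
Offset 17: leading byte 0xF2 = 11110010 → 4-byte char #7 = F2 95 89 91.
Offset 21: leading byte 0xF3 = 11110011 → 4-byte char #8 = F3 BB 9D AD.
Offset 25: leading byte 0x57 = 01010111 → 1-byte char #9 = 57.
Leading byte 0x57 = 01010111 matches 0xxxxxxx → 1-byte sequence.
Byte 1: 0x57 = 01010111, payload 1010111 (7 bits).
Concatenate: 1010111 = 0x57 (7 bits → U+0057).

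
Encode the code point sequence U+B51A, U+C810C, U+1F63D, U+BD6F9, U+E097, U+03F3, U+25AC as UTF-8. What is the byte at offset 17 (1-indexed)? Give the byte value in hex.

1-indexed offset 17 is 0-indexed offset 16.
U+B51A → 3-byte form EB 94 9A at offsets 0–2.
U+C810C → 4-byte form F3 88 84 8C at offsets 3–6.
U+1F63D → 4-byte form F0 9F 98 BD at offsets 7–10.
U+BD6F9 → 4-byte form F2 BD 9B B9 at offsets 11–14.
U+E097 → 3-byte form EE 82 97 at offsets 15–17.
Offset 16 falls in char 5's range; it's byte 2 of EE 82 97 = 0x82.

0x82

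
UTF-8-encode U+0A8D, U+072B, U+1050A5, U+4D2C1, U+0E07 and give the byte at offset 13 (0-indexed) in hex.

U+0A8D → 3-byte form E0 AA 8D at offsets 0–2.
U+072B → 2-byte form DC AB at offsets 3–4.
U+1050A5 → 4-byte form F4 85 82 A5 at offsets 5–8.
U+4D2C1 → 4-byte form F1 8D 8B 81 at offsets 9–12.
U+0E07 → 3-byte form E0 B8 87 at offsets 13–15.
Offset 13 falls in char 5's range; it's byte 1 of E0 B8 87 = 0xE0.

0xE0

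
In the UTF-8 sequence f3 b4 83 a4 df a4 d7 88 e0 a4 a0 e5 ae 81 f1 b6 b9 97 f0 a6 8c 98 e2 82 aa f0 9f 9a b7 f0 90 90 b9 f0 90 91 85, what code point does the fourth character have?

U+0920

Offset 0: leading byte 0xF3 = 11110011 → 4-byte char #1 = F3 B4 83 A4.
Offset 4: leading byte 0xDF = 11011111 → 2-byte char #2 = DF A4.
Offset 6: leading byte 0xD7 = 11010111 → 2-byte char #3 = D7 88.
Offset 8: leading byte 0xE0 = 11100000 → 3-byte char #4 = E0 A4 A0.
Leading byte 0xE0 = 11100000 matches 1110xxxx → 3-byte sequence.
Byte 1: 0xE0 = 11100000, payload 0000 (4 bits).
Byte 2: 0xA4 = 10100100 (10xxxxxx ✓), payload 100100.
Byte 3: 0xA0 = 10100000 (10xxxxxx ✓), payload 100000.
Concatenate: 0000100100100000 = 0x920 (16 bits → U+0920).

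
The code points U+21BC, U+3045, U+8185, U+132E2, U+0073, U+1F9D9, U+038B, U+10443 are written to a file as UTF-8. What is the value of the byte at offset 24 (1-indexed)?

0x83

1-indexed offset 24 is 0-indexed offset 23.
U+21BC → 3-byte form E2 86 BC at offsets 0–2.
U+3045 → 3-byte form E3 81 85 at offsets 3–5.
U+8185 → 3-byte form E8 86 85 at offsets 6–8.
U+132E2 → 4-byte form F0 93 8B A2 at offsets 9–12.
U+0073 → 1-byte form 73 at offsets 13–13.
U+1F9D9 → 4-byte form F0 9F A7 99 at offsets 14–17.
U+038B → 2-byte form CE 8B at offsets 18–19.
U+10443 → 4-byte form F0 90 91 83 at offsets 20–23.
Offset 23 falls in char 8's range; it's byte 4 of F0 90 91 83 = 0x83.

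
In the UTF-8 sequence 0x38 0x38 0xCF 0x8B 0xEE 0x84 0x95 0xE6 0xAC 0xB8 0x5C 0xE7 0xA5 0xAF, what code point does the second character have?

Offset 0: leading byte 0x38 = 00111000 → 1-byte char #1 = 38.
Offset 1: leading byte 0x38 = 00111000 → 1-byte char #2 = 38.
Leading byte 0x38 = 00111000 matches 0xxxxxxx → 1-byte sequence.
Byte 1: 0x38 = 00111000, payload 0111000 (7 bits).
Concatenate: 0111000 = 0x38 (7 bits → U+0038).

U+0038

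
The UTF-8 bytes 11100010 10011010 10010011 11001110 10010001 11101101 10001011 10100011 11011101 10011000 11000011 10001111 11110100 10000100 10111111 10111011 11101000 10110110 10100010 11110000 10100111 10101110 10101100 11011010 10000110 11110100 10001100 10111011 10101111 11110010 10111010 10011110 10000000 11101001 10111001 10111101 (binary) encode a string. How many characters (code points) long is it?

Byte at offset 0: 0xE2 = 11100010 → 3-byte char (#1). Advance 3.
Byte at offset 3: 0xCE = 11001110 → 2-byte char (#2). Advance 2.
Byte at offset 5: 0xED = 11101101 → 3-byte char (#3). Advance 3.
Byte at offset 8: 0xDD = 11011101 → 2-byte char (#4). Advance 2.
Byte at offset 10: 0xC3 = 11000011 → 2-byte char (#5). Advance 2.
Byte at offset 12: 0xF4 = 11110100 → 4-byte char (#6). Advance 4.
Byte at offset 16: 0xE8 = 11101000 → 3-byte char (#7). Advance 3.
Byte at offset 19: 0xF0 = 11110000 → 4-byte char (#8). Advance 4.
Byte at offset 23: 0xDA = 11011010 → 2-byte char (#9). Advance 2.
Byte at offset 25: 0xF4 = 11110100 → 4-byte char (#10). Advance 4.
Byte at offset 29: 0xF2 = 11110010 → 4-byte char (#11). Advance 4.
Byte at offset 33: 0xE9 = 11101001 → 3-byte char (#12). Advance 3.
Reached end at offset 36 after 12 code points.

12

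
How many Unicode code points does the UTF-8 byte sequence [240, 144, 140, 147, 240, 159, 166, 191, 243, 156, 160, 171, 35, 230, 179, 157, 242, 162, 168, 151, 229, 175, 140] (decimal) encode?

7

Byte at offset 0: 0xF0 = 11110000 → 4-byte char (#1). Advance 4.
Byte at offset 4: 0xF0 = 11110000 → 4-byte char (#2). Advance 4.
Byte at offset 8: 0xF3 = 11110011 → 4-byte char (#3). Advance 4.
Byte at offset 12: 0x23 = 00100011 → 1-byte char (#4). Advance 1.
Byte at offset 13: 0xE6 = 11100110 → 3-byte char (#5). Advance 3.
Byte at offset 16: 0xF2 = 11110010 → 4-byte char (#6). Advance 4.
Byte at offset 20: 0xE5 = 11100101 → 3-byte char (#7). Advance 3.
Reached end at offset 23 after 7 code points.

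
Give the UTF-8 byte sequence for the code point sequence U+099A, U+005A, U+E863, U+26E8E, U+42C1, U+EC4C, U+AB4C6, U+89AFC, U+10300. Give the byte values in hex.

U+099A: 3-byte form → E0 A6 9A.
U+005A: 1-byte form → 5A.
U+E863: 3-byte form → EE A1 A3.
U+26E8E: 4-byte form → F0 A6 BA 8E.
U+42C1: 3-byte form → E4 8B 81.
U+EC4C: 3-byte form → EE B1 8C.
U+AB4C6: 4-byte form → F2 AB 93 86.
U+89AFC: 4-byte form → F2 89 AB BC.
U+10300: 4-byte form → F0 90 8C 80.
Concatenated (29 bytes): E0 A6 9A 5A EE A1 A3 F0 A6 BA 8E E4 8B 81 EE B1 8C F2 AB 93 86 F2 89 AB BC F0 90 8C 80.

E0 A6 9A 5A EE A1 A3 F0 A6 BA 8E E4 8B 81 EE B1 8C F2 AB 93 86 F2 89 AB BC F0 90 8C 80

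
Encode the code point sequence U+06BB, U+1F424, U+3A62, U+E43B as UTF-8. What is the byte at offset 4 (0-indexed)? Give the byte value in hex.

0x90

U+06BB → 2-byte form DA BB at offsets 0–1.
U+1F424 → 4-byte form F0 9F 90 A4 at offsets 2–5.
Offset 4 falls in char 2's range; it's byte 3 of F0 9F 90 A4 = 0x90.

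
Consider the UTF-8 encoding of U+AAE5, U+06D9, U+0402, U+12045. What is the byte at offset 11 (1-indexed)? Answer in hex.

0x85

1-indexed offset 11 is 0-indexed offset 10.
U+AAE5 → 3-byte form EA AB A5 at offsets 0–2.
U+06D9 → 2-byte form DB 99 at offsets 3–4.
U+0402 → 2-byte form D0 82 at offsets 5–6.
U+12045 → 4-byte form F0 92 81 85 at offsets 7–10.
Offset 10 falls in char 4's range; it's byte 4 of F0 92 81 85 = 0x85.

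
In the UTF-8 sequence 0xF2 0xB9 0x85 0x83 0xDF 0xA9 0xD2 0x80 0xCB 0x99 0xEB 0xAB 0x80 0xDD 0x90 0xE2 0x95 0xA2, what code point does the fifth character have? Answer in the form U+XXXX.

Offset 0: leading byte 0xF2 = 11110010 → 4-byte char #1 = F2 B9 85 83.
Offset 4: leading byte 0xDF = 11011111 → 2-byte char #2 = DF A9.
Offset 6: leading byte 0xD2 = 11010010 → 2-byte char #3 = D2 80.
Offset 8: leading byte 0xCB = 11001011 → 2-byte char #4 = CB 99.
Offset 10: leading byte 0xEB = 11101011 → 3-byte char #5 = EB AB 80.
Leading byte 0xEB = 11101011 matches 1110xxxx → 3-byte sequence.
Byte 1: 0xEB = 11101011, payload 1011 (4 bits).
Byte 2: 0xAB = 10101011 (10xxxxxx ✓), payload 101011.
Byte 3: 0x80 = 10000000 (10xxxxxx ✓), payload 000000.
Concatenate: 1011101011000000 = 0xBAC0 (16 bits → U+BAC0).

U+BAC0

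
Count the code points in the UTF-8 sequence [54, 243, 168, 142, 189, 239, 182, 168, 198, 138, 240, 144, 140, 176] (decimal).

Byte at offset 0: 0x36 = 00110110 → 1-byte char (#1). Advance 1.
Byte at offset 1: 0xF3 = 11110011 → 4-byte char (#2). Advance 4.
Byte at offset 5: 0xEF = 11101111 → 3-byte char (#3). Advance 3.
Byte at offset 8: 0xC6 = 11000110 → 2-byte char (#4). Advance 2.
Byte at offset 10: 0xF0 = 11110000 → 4-byte char (#5). Advance 4.
Reached end at offset 14 after 5 code points.

5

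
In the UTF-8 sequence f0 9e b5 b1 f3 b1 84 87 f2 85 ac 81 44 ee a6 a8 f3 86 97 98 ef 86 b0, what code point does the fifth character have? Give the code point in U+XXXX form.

Offset 0: leading byte 0xF0 = 11110000 → 4-byte char #1 = F0 9E B5 B1.
Offset 4: leading byte 0xF3 = 11110011 → 4-byte char #2 = F3 B1 84 87.
Offset 8: leading byte 0xF2 = 11110010 → 4-byte char #3 = F2 85 AC 81.
Offset 12: leading byte 0x44 = 01000100 → 1-byte char #4 = 44.
Offset 13: leading byte 0xEE = 11101110 → 3-byte char #5 = EE A6 A8.
Leading byte 0xEE = 11101110 matches 1110xxxx → 3-byte sequence.
Byte 1: 0xEE = 11101110, payload 1110 (4 bits).
Byte 2: 0xA6 = 10100110 (10xxxxxx ✓), payload 100110.
Byte 3: 0xA8 = 10101000 (10xxxxxx ✓), payload 101000.
Concatenate: 1110100110101000 = 0xE9A8 (16 bits → U+E9A8).

U+E9A8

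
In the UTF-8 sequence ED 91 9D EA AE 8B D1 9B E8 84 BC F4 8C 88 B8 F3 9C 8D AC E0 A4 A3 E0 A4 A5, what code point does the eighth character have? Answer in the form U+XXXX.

U+0925

Offset 0: leading byte 0xED = 11101101 → 3-byte char #1 = ED 91 9D.
Offset 3: leading byte 0xEA = 11101010 → 3-byte char #2 = EA AE 8B.
Offset 6: leading byte 0xD1 = 11010001 → 2-byte char #3 = D1 9B.
Offset 8: leading byte 0xE8 = 11101000 → 3-byte char #4 = E8 84 BC.
Offset 11: leading byte 0xF4 = 11110100 → 4-byte char #5 = F4 8C 88 B8.
Offset 15: leading byte 0xF3 = 11110011 → 4-byte char #6 = F3 9C 8D AC.
Offset 19: leading byte 0xE0 = 11100000 → 3-byte char #7 = E0 A4 A3.
Offset 22: leading byte 0xE0 = 11100000 → 3-byte char #8 = E0 A4 A5.
Leading byte 0xE0 = 11100000 matches 1110xxxx → 3-byte sequence.
Byte 1: 0xE0 = 11100000, payload 0000 (4 bits).
Byte 2: 0xA4 = 10100100 (10xxxxxx ✓), payload 100100.
Byte 3: 0xA5 = 10100101 (10xxxxxx ✓), payload 100101.
Concatenate: 0000100100100101 = 0x925 (16 bits → U+0925).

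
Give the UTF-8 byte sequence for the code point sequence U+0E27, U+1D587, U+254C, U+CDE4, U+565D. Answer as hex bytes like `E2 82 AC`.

E0 B8 A7 F0 9D 96 87 E2 95 8C EC B7 A4 E5 99 9D

U+0E27: 3-byte form → E0 B8 A7.
U+1D587: 4-byte form → F0 9D 96 87.
U+254C: 3-byte form → E2 95 8C.
U+CDE4: 3-byte form → EC B7 A4.
U+565D: 3-byte form → E5 99 9D.
Concatenated (16 bytes): E0 B8 A7 F0 9D 96 87 E2 95 8C EC B7 A4 E5 99 9D.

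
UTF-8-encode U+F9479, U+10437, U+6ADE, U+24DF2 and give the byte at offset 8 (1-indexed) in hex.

0xB7

1-indexed offset 8 is 0-indexed offset 7.
U+F9479 → 4-byte form F3 B9 91 B9 at offsets 0–3.
U+10437 → 4-byte form F0 90 90 B7 at offsets 4–7.
Offset 7 falls in char 2's range; it's byte 4 of F0 90 90 B7 = 0xB7.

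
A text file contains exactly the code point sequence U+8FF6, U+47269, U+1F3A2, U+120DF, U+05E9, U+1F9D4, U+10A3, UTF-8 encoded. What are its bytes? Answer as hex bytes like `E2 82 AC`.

E8 BF B6 F1 87 89 A9 F0 9F 8E A2 F0 92 83 9F D7 A9 F0 9F A7 94 E1 82 A3

U+8FF6: 3-byte form → E8 BF B6.
U+47269: 4-byte form → F1 87 89 A9.
U+1F3A2: 4-byte form → F0 9F 8E A2.
U+120DF: 4-byte form → F0 92 83 9F.
U+05E9: 2-byte form → D7 A9.
U+1F9D4: 4-byte form → F0 9F A7 94.
U+10A3: 3-byte form → E1 82 A3.
Concatenated (24 bytes): E8 BF B6 F1 87 89 A9 F0 9F 8E A2 F0 92 83 9F D7 A9 F0 9F A7 94 E1 82 A3.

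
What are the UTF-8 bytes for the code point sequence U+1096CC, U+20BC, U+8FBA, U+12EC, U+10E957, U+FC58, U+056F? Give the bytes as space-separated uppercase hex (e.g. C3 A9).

U+1096CC: 4-byte form → F4 89 9B 8C.
U+20BC: 3-byte form → E2 82 BC.
U+8FBA: 3-byte form → E8 BE BA.
U+12EC: 3-byte form → E1 8B AC.
U+10E957: 4-byte form → F4 8E A5 97.
U+FC58: 3-byte form → EF B1 98.
U+056F: 2-byte form → D5 AF.
Concatenated (22 bytes): F4 89 9B 8C E2 82 BC E8 BE BA E1 8B AC F4 8E A5 97 EF B1 98 D5 AF.

F4 89 9B 8C E2 82 BC E8 BE BA E1 8B AC F4 8E A5 97 EF B1 98 D5 AF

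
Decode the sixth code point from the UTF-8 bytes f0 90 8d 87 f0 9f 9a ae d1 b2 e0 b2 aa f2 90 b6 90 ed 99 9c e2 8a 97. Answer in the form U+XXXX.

Offset 0: leading byte 0xF0 = 11110000 → 4-byte char #1 = F0 90 8D 87.
Offset 4: leading byte 0xF0 = 11110000 → 4-byte char #2 = F0 9F 9A AE.
Offset 8: leading byte 0xD1 = 11010001 → 2-byte char #3 = D1 B2.
Offset 10: leading byte 0xE0 = 11100000 → 3-byte char #4 = E0 B2 AA.
Offset 13: leading byte 0xF2 = 11110010 → 4-byte char #5 = F2 90 B6 90.
Offset 17: leading byte 0xED = 11101101 → 3-byte char #6 = ED 99 9C.
Leading byte 0xED = 11101101 matches 1110xxxx → 3-byte sequence.
Byte 1: 0xED = 11101101, payload 1101 (4 bits).
Byte 2: 0x99 = 10011001 (10xxxxxx ✓), payload 011001.
Byte 3: 0x9C = 10011100 (10xxxxxx ✓), payload 011100.
Concatenate: 1101011001011100 = 0xD65C (16 bits → U+D65C).

U+D65C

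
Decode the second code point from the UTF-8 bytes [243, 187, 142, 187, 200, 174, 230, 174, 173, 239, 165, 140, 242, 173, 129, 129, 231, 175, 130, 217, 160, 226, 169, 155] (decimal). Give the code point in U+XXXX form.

Offset 0: leading byte 0xF3 = 11110011 → 4-byte char #1 = F3 BB 8E BB.
Offset 4: leading byte 0xC8 = 11001000 → 2-byte char #2 = C8 AE.
Leading byte 0xC8 = 11001000 matches 110xxxxx → 2-byte sequence.
Byte 1: 0xC8 = 11001000, payload 01000 (5 bits).
Byte 2: 0xAE = 10101110 (10xxxxxx ✓), payload 101110.
Concatenate: 01000101110 = 0x22E (11 bits → U+022E).

U+022E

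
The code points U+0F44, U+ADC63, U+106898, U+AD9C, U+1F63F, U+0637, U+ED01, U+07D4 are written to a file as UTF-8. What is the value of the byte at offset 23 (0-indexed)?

0xDF

U+0F44 → 3-byte form E0 BD 84 at offsets 0–2.
U+ADC63 → 4-byte form F2 AD B1 A3 at offsets 3–6.
U+106898 → 4-byte form F4 86 A2 98 at offsets 7–10.
U+AD9C → 3-byte form EA B6 9C at offsets 11–13.
U+1F63F → 4-byte form F0 9F 98 BF at offsets 14–17.
U+0637 → 2-byte form D8 B7 at offsets 18–19.
U+ED01 → 3-byte form EE B4 81 at offsets 20–22.
U+07D4 → 2-byte form DF 94 at offsets 23–24.
Offset 23 falls in char 8's range; it's byte 1 of DF 94 = 0xDF.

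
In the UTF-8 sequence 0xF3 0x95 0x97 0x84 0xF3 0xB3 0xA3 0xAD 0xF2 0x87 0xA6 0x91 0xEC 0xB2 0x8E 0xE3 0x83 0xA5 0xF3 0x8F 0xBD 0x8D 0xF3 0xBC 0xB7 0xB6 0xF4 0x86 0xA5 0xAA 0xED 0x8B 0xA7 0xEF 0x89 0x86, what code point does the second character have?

U+F38ED

Offset 0: leading byte 0xF3 = 11110011 → 4-byte char #1 = F3 95 97 84.
Offset 4: leading byte 0xF3 = 11110011 → 4-byte char #2 = F3 B3 A3 AD.
Leading byte 0xF3 = 11110011 matches 11110xxx → 4-byte sequence.
Byte 1: 0xF3 = 11110011, payload 011 (3 bits).
Byte 2: 0xB3 = 10110011 (10xxxxxx ✓), payload 110011.
Byte 3: 0xA3 = 10100011 (10xxxxxx ✓), payload 100011.
Byte 4: 0xAD = 10101101 (10xxxxxx ✓), payload 101101.
Concatenate: 011110011100011101101 = 0xF38ED (21 bits → U+F38ED).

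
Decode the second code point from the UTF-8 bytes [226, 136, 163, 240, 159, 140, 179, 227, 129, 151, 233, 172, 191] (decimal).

Offset 0: leading byte 0xE2 = 11100010 → 3-byte char #1 = E2 88 A3.
Offset 3: leading byte 0xF0 = 11110000 → 4-byte char #2 = F0 9F 8C B3.
Leading byte 0xF0 = 11110000 matches 11110xxx → 4-byte sequence.
Byte 1: 0xF0 = 11110000, payload 000 (3 bits).
Byte 2: 0x9F = 10011111 (10xxxxxx ✓), payload 011111.
Byte 3: 0x8C = 10001100 (10xxxxxx ✓), payload 001100.
Byte 4: 0xB3 = 10110011 (10xxxxxx ✓), payload 110011.
Concatenate: 000011111001100110011 = 0x1F333 (21 bits → U+1F333).

U+1F333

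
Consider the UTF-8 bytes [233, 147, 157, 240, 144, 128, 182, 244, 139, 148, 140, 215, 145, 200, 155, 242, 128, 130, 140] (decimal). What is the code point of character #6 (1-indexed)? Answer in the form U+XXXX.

Offset 0: leading byte 0xE9 = 11101001 → 3-byte char #1 = E9 93 9D.
Offset 3: leading byte 0xF0 = 11110000 → 4-byte char #2 = F0 90 80 B6.
Offset 7: leading byte 0xF4 = 11110100 → 4-byte char #3 = F4 8B 94 8C.
Offset 11: leading byte 0xD7 = 11010111 → 2-byte char #4 = D7 91.
Offset 13: leading byte 0xC8 = 11001000 → 2-byte char #5 = C8 9B.
Offset 15: leading byte 0xF2 = 11110010 → 4-byte char #6 = F2 80 82 8C.
Leading byte 0xF2 = 11110010 matches 11110xxx → 4-byte sequence.
Byte 1: 0xF2 = 11110010, payload 010 (3 bits).
Byte 2: 0x80 = 10000000 (10xxxxxx ✓), payload 000000.
Byte 3: 0x82 = 10000010 (10xxxxxx ✓), payload 000010.
Byte 4: 0x8C = 10001100 (10xxxxxx ✓), payload 001100.
Concatenate: 010000000000010001100 = 0x8008C (21 bits → U+8008C).

U+8008C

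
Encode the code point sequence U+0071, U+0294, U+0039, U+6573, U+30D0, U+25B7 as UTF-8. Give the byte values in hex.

U+0071: 1-byte form → 71.
U+0294: 2-byte form → CA 94.
U+0039: 1-byte form → 39.
U+6573: 3-byte form → E6 95 B3.
U+30D0: 3-byte form → E3 83 90.
U+25B7: 3-byte form → E2 96 B7.
Concatenated (13 bytes): 71 CA 94 39 E6 95 B3 E3 83 90 E2 96 B7.

71 CA 94 39 E6 95 B3 E3 83 90 E2 96 B7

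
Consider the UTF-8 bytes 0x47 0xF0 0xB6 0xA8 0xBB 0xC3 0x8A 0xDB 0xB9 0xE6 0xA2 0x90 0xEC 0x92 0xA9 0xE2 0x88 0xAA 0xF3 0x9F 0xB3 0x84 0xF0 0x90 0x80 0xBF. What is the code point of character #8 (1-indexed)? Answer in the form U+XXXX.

U+DFCC4

Offset 0: leading byte 0x47 = 01000111 → 1-byte char #1 = 47.
Offset 1: leading byte 0xF0 = 11110000 → 4-byte char #2 = F0 B6 A8 BB.
Offset 5: leading byte 0xC3 = 11000011 → 2-byte char #3 = C3 8A.
Offset 7: leading byte 0xDB = 11011011 → 2-byte char #4 = DB B9.
Offset 9: leading byte 0xE6 = 11100110 → 3-byte char #5 = E6 A2 90.
Offset 12: leading byte 0xEC = 11101100 → 3-byte char #6 = EC 92 A9.
Offset 15: leading byte 0xE2 = 11100010 → 3-byte char #7 = E2 88 AA.
Offset 18: leading byte 0xF3 = 11110011 → 4-byte char #8 = F3 9F B3 84.
Leading byte 0xF3 = 11110011 matches 11110xxx → 4-byte sequence.
Byte 1: 0xF3 = 11110011, payload 011 (3 bits).
Byte 2: 0x9F = 10011111 (10xxxxxx ✓), payload 011111.
Byte 3: 0xB3 = 10110011 (10xxxxxx ✓), payload 110011.
Byte 4: 0x84 = 10000100 (10xxxxxx ✓), payload 000100.
Concatenate: 011011111110011000100 = 0xDFCC4 (21 bits → U+DFCC4).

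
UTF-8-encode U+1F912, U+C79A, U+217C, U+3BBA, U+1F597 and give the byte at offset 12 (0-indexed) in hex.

U+1F912 → 4-byte form F0 9F A4 92 at offsets 0–3.
U+C79A → 3-byte form EC 9E 9A at offsets 4–6.
U+217C → 3-byte form E2 85 BC at offsets 7–9.
U+3BBA → 3-byte form E3 AE BA at offsets 10–12.
Offset 12 falls in char 4's range; it's byte 3 of E3 AE BA = 0xBA.

0xBA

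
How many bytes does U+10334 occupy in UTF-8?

4

U+10334 = 0x10334. UTF-8 uses 1 byte below 0x80, 2 below 0x800, 3 below 0x10000, 4 up to 0x10FFFF. 0x10334 is in U+10000–U+10FFFF → 4 bytes.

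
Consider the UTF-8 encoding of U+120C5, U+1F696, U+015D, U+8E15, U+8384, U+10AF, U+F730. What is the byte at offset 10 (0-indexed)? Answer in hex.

U+120C5 → 4-byte form F0 92 83 85 at offsets 0–3.
U+1F696 → 4-byte form F0 9F 9A 96 at offsets 4–7.
U+015D → 2-byte form C5 9D at offsets 8–9.
U+8E15 → 3-byte form E8 B8 95 at offsets 10–12.
Offset 10 falls in char 4's range; it's byte 1 of E8 B8 95 = 0xE8.

0xE8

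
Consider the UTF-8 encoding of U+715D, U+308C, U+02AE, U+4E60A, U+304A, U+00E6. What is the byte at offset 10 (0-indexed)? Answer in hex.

U+715D → 3-byte form E7 85 9D at offsets 0–2.
U+308C → 3-byte form E3 82 8C at offsets 3–5.
U+02AE → 2-byte form CA AE at offsets 6–7.
U+4E60A → 4-byte form F1 8E 98 8A at offsets 8–11.
Offset 10 falls in char 4's range; it's byte 3 of F1 8E 98 8A = 0x98.

0x98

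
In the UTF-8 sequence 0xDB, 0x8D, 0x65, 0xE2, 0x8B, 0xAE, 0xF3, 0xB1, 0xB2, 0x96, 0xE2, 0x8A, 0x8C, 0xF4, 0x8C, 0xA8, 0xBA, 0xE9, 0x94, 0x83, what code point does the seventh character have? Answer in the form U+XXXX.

U+9503

Offset 0: leading byte 0xDB = 11011011 → 2-byte char #1 = DB 8D.
Offset 2: leading byte 0x65 = 01100101 → 1-byte char #2 = 65.
Offset 3: leading byte 0xE2 = 11100010 → 3-byte char #3 = E2 8B AE.
Offset 6: leading byte 0xF3 = 11110011 → 4-byte char #4 = F3 B1 B2 96.
Offset 10: leading byte 0xE2 = 11100010 → 3-byte char #5 = E2 8A 8C.
Offset 13: leading byte 0xF4 = 11110100 → 4-byte char #6 = F4 8C A8 BA.
Offset 17: leading byte 0xE9 = 11101001 → 3-byte char #7 = E9 94 83.
Leading byte 0xE9 = 11101001 matches 1110xxxx → 3-byte sequence.
Byte 1: 0xE9 = 11101001, payload 1001 (4 bits).
Byte 2: 0x94 = 10010100 (10xxxxxx ✓), payload 010100.
Byte 3: 0x83 = 10000011 (10xxxxxx ✓), payload 000011.
Concatenate: 1001010100000011 = 0x9503 (16 bits → U+9503).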